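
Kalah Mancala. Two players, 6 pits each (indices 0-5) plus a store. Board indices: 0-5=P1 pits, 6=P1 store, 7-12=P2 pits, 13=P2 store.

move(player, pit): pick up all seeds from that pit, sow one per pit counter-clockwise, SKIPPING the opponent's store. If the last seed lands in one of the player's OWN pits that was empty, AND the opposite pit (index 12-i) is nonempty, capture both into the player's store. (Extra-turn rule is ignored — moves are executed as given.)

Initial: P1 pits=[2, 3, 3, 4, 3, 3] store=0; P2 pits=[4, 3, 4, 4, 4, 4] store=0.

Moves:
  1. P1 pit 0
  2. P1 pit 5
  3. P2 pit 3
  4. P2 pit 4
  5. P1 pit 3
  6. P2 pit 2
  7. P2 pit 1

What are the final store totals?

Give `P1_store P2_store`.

Move 1: P1 pit0 -> P1=[0,4,4,4,3,3](0) P2=[4,3,4,4,4,4](0)
Move 2: P1 pit5 -> P1=[0,4,4,4,3,0](1) P2=[5,4,4,4,4,4](0)
Move 3: P2 pit3 -> P1=[1,4,4,4,3,0](1) P2=[5,4,4,0,5,5](1)
Move 4: P2 pit4 -> P1=[2,5,5,4,3,0](1) P2=[5,4,4,0,0,6](2)
Move 5: P1 pit3 -> P1=[2,5,5,0,4,1](2) P2=[6,4,4,0,0,6](2)
Move 6: P2 pit2 -> P1=[2,5,5,0,4,1](2) P2=[6,4,0,1,1,7](3)
Move 7: P2 pit1 -> P1=[2,5,5,0,4,1](2) P2=[6,0,1,2,2,8](3)

Answer: 2 3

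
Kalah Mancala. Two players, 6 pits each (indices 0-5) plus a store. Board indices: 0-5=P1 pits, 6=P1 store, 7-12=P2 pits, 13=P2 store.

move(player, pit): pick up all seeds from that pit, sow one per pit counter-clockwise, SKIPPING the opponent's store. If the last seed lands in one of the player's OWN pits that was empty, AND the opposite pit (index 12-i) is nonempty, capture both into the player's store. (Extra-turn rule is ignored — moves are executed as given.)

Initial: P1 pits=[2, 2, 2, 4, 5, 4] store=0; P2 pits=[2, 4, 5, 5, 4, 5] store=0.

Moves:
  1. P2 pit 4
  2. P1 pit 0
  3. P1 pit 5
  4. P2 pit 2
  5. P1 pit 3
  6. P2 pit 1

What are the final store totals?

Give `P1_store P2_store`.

Answer: 2 3

Derivation:
Move 1: P2 pit4 -> P1=[3,3,2,4,5,4](0) P2=[2,4,5,5,0,6](1)
Move 2: P1 pit0 -> P1=[0,4,3,5,5,4](0) P2=[2,4,5,5,0,6](1)
Move 3: P1 pit5 -> P1=[0,4,3,5,5,0](1) P2=[3,5,6,5,0,6](1)
Move 4: P2 pit2 -> P1=[1,5,3,5,5,0](1) P2=[3,5,0,6,1,7](2)
Move 5: P1 pit3 -> P1=[1,5,3,0,6,1](2) P2=[4,6,0,6,1,7](2)
Move 6: P2 pit1 -> P1=[2,5,3,0,6,1](2) P2=[4,0,1,7,2,8](3)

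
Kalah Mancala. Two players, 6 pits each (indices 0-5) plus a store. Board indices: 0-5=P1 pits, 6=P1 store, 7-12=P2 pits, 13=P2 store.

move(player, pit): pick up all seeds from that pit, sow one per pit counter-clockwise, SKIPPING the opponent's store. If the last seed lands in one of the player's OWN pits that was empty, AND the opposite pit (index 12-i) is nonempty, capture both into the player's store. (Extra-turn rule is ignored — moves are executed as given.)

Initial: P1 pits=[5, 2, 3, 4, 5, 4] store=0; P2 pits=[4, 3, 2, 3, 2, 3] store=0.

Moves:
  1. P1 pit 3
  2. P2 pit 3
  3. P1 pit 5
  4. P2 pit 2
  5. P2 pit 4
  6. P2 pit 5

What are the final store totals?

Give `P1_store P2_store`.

Move 1: P1 pit3 -> P1=[5,2,3,0,6,5](1) P2=[5,3,2,3,2,3](0)
Move 2: P2 pit3 -> P1=[5,2,3,0,6,5](1) P2=[5,3,2,0,3,4](1)
Move 3: P1 pit5 -> P1=[5,2,3,0,6,0](2) P2=[6,4,3,1,3,4](1)
Move 4: P2 pit2 -> P1=[5,2,3,0,6,0](2) P2=[6,4,0,2,4,5](1)
Move 5: P2 pit4 -> P1=[6,3,3,0,6,0](2) P2=[6,4,0,2,0,6](2)
Move 6: P2 pit5 -> P1=[7,4,4,1,7,0](2) P2=[6,4,0,2,0,0](3)

Answer: 2 3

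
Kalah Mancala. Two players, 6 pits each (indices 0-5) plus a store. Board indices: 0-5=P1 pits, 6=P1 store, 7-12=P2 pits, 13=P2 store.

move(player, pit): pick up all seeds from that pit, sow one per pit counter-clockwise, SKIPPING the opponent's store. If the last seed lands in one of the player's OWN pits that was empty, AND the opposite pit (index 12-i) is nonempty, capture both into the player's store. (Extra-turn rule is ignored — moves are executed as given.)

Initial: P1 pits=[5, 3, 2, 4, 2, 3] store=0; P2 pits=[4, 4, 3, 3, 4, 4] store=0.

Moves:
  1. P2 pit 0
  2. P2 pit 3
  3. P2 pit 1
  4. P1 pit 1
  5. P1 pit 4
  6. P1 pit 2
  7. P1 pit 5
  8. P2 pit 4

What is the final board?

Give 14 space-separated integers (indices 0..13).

Answer: 7 1 1 7 2 0 2 2 1 6 2 0 7 3

Derivation:
Move 1: P2 pit0 -> P1=[5,3,2,4,2,3](0) P2=[0,5,4,4,5,4](0)
Move 2: P2 pit3 -> P1=[6,3,2,4,2,3](0) P2=[0,5,4,0,6,5](1)
Move 3: P2 pit1 -> P1=[6,3,2,4,2,3](0) P2=[0,0,5,1,7,6](2)
Move 4: P1 pit1 -> P1=[6,0,3,5,3,3](0) P2=[0,0,5,1,7,6](2)
Move 5: P1 pit4 -> P1=[6,0,3,5,0,4](1) P2=[1,0,5,1,7,6](2)
Move 6: P1 pit2 -> P1=[6,0,0,6,1,5](1) P2=[1,0,5,1,7,6](2)
Move 7: P1 pit5 -> P1=[6,0,0,6,1,0](2) P2=[2,1,6,2,7,6](2)
Move 8: P2 pit4 -> P1=[7,1,1,7,2,0](2) P2=[2,1,6,2,0,7](3)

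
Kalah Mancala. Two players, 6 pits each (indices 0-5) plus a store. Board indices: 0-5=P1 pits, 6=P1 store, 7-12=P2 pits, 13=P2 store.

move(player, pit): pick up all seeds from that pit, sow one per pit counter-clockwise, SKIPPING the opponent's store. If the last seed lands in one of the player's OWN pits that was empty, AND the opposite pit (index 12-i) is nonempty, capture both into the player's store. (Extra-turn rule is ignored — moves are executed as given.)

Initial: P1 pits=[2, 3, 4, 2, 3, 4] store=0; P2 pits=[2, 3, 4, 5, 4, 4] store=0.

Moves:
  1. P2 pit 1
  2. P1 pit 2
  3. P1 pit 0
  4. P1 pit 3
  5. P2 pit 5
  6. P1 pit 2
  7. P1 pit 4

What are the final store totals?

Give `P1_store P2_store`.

Move 1: P2 pit1 -> P1=[2,3,4,2,3,4](0) P2=[2,0,5,6,5,4](0)
Move 2: P1 pit2 -> P1=[2,3,0,3,4,5](1) P2=[2,0,5,6,5,4](0)
Move 3: P1 pit0 -> P1=[0,4,0,3,4,5](8) P2=[2,0,5,0,5,4](0)
Move 4: P1 pit3 -> P1=[0,4,0,0,5,6](9) P2=[2,0,5,0,5,4](0)
Move 5: P2 pit5 -> P1=[1,5,1,0,5,6](9) P2=[2,0,5,0,5,0](1)
Move 6: P1 pit2 -> P1=[1,5,0,0,5,6](15) P2=[2,0,0,0,5,0](1)
Move 7: P1 pit4 -> P1=[1,5,0,0,0,7](16) P2=[3,1,1,0,5,0](1)

Answer: 16 1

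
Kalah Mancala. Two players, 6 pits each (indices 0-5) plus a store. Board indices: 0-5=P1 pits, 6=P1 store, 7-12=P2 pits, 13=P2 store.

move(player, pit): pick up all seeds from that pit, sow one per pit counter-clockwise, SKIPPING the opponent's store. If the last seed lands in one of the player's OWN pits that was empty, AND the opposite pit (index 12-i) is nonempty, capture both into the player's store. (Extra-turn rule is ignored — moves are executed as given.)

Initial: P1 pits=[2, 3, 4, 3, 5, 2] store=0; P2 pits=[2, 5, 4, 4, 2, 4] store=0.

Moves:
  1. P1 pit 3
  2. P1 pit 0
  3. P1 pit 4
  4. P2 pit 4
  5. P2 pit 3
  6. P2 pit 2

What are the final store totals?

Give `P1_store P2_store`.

Answer: 2 3

Derivation:
Move 1: P1 pit3 -> P1=[2,3,4,0,6,3](1) P2=[2,5,4,4,2,4](0)
Move 2: P1 pit0 -> P1=[0,4,5,0,6,3](1) P2=[2,5,4,4,2,4](0)
Move 3: P1 pit4 -> P1=[0,4,5,0,0,4](2) P2=[3,6,5,5,2,4](0)
Move 4: P2 pit4 -> P1=[0,4,5,0,0,4](2) P2=[3,6,5,5,0,5](1)
Move 5: P2 pit3 -> P1=[1,5,5,0,0,4](2) P2=[3,6,5,0,1,6](2)
Move 6: P2 pit2 -> P1=[2,5,5,0,0,4](2) P2=[3,6,0,1,2,7](3)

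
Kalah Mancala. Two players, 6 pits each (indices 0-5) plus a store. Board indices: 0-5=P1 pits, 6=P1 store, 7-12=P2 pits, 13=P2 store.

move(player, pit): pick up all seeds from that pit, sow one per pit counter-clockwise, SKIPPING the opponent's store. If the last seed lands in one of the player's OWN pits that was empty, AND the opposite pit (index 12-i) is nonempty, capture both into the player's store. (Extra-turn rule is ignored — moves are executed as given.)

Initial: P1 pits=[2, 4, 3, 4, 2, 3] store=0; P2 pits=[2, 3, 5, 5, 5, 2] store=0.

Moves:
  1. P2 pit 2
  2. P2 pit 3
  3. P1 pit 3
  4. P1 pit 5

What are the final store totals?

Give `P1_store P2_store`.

Move 1: P2 pit2 -> P1=[3,4,3,4,2,3](0) P2=[2,3,0,6,6,3](1)
Move 2: P2 pit3 -> P1=[4,5,4,4,2,3](0) P2=[2,3,0,0,7,4](2)
Move 3: P1 pit3 -> P1=[4,5,4,0,3,4](1) P2=[3,3,0,0,7,4](2)
Move 4: P1 pit5 -> P1=[4,5,4,0,3,0](2) P2=[4,4,1,0,7,4](2)

Answer: 2 2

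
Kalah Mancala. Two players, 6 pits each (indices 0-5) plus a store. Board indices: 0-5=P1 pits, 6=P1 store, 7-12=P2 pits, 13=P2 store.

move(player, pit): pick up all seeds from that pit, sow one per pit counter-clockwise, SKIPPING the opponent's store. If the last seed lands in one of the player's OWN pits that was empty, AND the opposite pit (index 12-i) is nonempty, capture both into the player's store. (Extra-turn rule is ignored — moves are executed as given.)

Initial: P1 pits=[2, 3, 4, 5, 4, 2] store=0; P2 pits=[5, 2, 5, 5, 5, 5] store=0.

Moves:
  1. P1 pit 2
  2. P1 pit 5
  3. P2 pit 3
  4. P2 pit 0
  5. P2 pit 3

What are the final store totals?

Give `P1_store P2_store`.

Answer: 2 2

Derivation:
Move 1: P1 pit2 -> P1=[2,3,0,6,5,3](1) P2=[5,2,5,5,5,5](0)
Move 2: P1 pit5 -> P1=[2,3,0,6,5,0](2) P2=[6,3,5,5,5,5](0)
Move 3: P2 pit3 -> P1=[3,4,0,6,5,0](2) P2=[6,3,5,0,6,6](1)
Move 4: P2 pit0 -> P1=[3,4,0,6,5,0](2) P2=[0,4,6,1,7,7](2)
Move 5: P2 pit3 -> P1=[3,4,0,6,5,0](2) P2=[0,4,6,0,8,7](2)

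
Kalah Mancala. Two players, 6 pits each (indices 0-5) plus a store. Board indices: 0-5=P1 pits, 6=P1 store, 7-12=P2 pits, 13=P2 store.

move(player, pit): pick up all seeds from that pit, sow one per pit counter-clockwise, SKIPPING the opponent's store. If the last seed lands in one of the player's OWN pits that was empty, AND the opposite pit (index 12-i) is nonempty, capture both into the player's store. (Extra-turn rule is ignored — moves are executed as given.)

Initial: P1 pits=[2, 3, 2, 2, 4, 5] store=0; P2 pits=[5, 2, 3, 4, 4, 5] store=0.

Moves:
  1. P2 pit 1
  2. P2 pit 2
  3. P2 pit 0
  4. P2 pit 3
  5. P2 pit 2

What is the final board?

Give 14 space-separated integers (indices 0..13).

Move 1: P2 pit1 -> P1=[2,3,2,2,4,5](0) P2=[5,0,4,5,4,5](0)
Move 2: P2 pit2 -> P1=[2,3,2,2,4,5](0) P2=[5,0,0,6,5,6](1)
Move 3: P2 pit0 -> P1=[2,3,2,2,4,5](0) P2=[0,1,1,7,6,7](1)
Move 4: P2 pit3 -> P1=[3,4,3,3,4,5](0) P2=[0,1,1,0,7,8](2)
Move 5: P2 pit2 -> P1=[3,4,0,3,4,5](0) P2=[0,1,0,0,7,8](6)

Answer: 3 4 0 3 4 5 0 0 1 0 0 7 8 6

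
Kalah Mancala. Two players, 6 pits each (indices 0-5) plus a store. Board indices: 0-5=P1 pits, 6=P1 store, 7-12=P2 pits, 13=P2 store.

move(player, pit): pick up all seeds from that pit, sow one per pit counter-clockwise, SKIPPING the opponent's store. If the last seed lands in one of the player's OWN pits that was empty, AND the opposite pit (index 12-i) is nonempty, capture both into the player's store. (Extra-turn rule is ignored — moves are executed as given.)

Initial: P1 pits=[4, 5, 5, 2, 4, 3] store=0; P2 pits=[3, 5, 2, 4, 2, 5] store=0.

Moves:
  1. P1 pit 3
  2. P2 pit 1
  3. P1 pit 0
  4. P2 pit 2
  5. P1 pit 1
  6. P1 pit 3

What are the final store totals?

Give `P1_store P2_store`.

Move 1: P1 pit3 -> P1=[4,5,5,0,5,4](0) P2=[3,5,2,4,2,5](0)
Move 2: P2 pit1 -> P1=[4,5,5,0,5,4](0) P2=[3,0,3,5,3,6](1)
Move 3: P1 pit0 -> P1=[0,6,6,1,6,4](0) P2=[3,0,3,5,3,6](1)
Move 4: P2 pit2 -> P1=[0,6,6,1,6,4](0) P2=[3,0,0,6,4,7](1)
Move 5: P1 pit1 -> P1=[0,0,7,2,7,5](1) P2=[4,0,0,6,4,7](1)
Move 6: P1 pit3 -> P1=[0,0,7,0,8,6](1) P2=[4,0,0,6,4,7](1)

Answer: 1 1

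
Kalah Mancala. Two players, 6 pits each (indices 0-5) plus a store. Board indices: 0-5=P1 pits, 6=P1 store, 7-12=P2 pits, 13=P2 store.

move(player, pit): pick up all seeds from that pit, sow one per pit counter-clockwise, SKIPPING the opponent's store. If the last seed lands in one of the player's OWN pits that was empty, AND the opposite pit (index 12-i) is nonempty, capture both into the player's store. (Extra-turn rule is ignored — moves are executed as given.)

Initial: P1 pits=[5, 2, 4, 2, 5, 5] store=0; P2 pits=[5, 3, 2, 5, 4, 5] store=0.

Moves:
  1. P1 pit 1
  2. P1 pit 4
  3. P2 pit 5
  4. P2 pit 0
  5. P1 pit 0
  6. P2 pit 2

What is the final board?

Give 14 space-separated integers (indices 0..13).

Move 1: P1 pit1 -> P1=[5,0,5,3,5,5](0) P2=[5,3,2,5,4,5](0)
Move 2: P1 pit4 -> P1=[5,0,5,3,0,6](1) P2=[6,4,3,5,4,5](0)
Move 3: P2 pit5 -> P1=[6,1,6,4,0,6](1) P2=[6,4,3,5,4,0](1)
Move 4: P2 pit0 -> P1=[6,1,6,4,0,6](1) P2=[0,5,4,6,5,1](2)
Move 5: P1 pit0 -> P1=[0,2,7,5,1,7](2) P2=[0,5,4,6,5,1](2)
Move 6: P2 pit2 -> P1=[0,2,7,5,1,7](2) P2=[0,5,0,7,6,2](3)

Answer: 0 2 7 5 1 7 2 0 5 0 7 6 2 3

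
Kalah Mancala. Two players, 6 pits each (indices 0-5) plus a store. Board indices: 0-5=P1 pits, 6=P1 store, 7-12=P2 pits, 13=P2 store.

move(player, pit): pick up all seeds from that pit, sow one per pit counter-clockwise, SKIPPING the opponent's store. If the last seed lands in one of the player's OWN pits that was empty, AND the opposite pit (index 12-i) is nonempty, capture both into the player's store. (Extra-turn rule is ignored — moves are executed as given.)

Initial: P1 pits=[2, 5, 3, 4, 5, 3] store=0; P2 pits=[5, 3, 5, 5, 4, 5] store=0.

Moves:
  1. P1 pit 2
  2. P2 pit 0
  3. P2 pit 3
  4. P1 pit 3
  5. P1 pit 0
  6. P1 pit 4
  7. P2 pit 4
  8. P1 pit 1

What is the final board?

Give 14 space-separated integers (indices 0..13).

Move 1: P1 pit2 -> P1=[2,5,0,5,6,4](0) P2=[5,3,5,5,4,5](0)
Move 2: P2 pit0 -> P1=[2,5,0,5,6,4](0) P2=[0,4,6,6,5,6](0)
Move 3: P2 pit3 -> P1=[3,6,1,5,6,4](0) P2=[0,4,6,0,6,7](1)
Move 4: P1 pit3 -> P1=[3,6,1,0,7,5](1) P2=[1,5,6,0,6,7](1)
Move 5: P1 pit0 -> P1=[0,7,2,0,7,5](8) P2=[1,5,0,0,6,7](1)
Move 6: P1 pit4 -> P1=[0,7,2,0,0,6](9) P2=[2,6,1,1,7,7](1)
Move 7: P2 pit4 -> P1=[1,8,3,1,1,6](9) P2=[2,6,1,1,0,8](2)
Move 8: P1 pit1 -> P1=[1,0,4,2,2,7](10) P2=[3,7,2,1,0,8](2)

Answer: 1 0 4 2 2 7 10 3 7 2 1 0 8 2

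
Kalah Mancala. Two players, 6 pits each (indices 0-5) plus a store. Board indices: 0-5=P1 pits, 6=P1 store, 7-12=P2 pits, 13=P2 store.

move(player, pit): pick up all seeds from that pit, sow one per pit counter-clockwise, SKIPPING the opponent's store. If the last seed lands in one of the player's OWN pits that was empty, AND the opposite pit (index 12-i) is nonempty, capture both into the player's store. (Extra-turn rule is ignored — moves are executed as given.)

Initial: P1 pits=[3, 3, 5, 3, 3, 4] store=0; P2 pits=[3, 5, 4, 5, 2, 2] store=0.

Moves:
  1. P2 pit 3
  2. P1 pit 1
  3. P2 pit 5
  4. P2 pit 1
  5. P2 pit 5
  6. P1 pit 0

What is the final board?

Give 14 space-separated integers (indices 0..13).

Move 1: P2 pit3 -> P1=[4,4,5,3,3,4](0) P2=[3,5,4,0,3,3](1)
Move 2: P1 pit1 -> P1=[4,0,6,4,4,5](0) P2=[3,5,4,0,3,3](1)
Move 3: P2 pit5 -> P1=[5,1,6,4,4,5](0) P2=[3,5,4,0,3,0](2)
Move 4: P2 pit1 -> P1=[5,1,6,4,4,5](0) P2=[3,0,5,1,4,1](3)
Move 5: P2 pit5 -> P1=[5,1,6,4,4,5](0) P2=[3,0,5,1,4,0](4)
Move 6: P1 pit0 -> P1=[0,2,7,5,5,6](0) P2=[3,0,5,1,4,0](4)

Answer: 0 2 7 5 5 6 0 3 0 5 1 4 0 4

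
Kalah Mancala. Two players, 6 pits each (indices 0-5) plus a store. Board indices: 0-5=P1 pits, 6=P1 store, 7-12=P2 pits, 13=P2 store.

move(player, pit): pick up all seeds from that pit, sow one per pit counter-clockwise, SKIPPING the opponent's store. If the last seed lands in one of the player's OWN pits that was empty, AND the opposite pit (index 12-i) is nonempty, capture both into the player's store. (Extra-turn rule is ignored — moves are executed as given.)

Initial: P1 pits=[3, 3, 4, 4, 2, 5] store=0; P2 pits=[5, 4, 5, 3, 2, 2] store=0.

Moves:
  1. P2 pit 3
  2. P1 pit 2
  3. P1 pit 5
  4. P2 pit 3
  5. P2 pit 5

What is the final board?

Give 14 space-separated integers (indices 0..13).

Move 1: P2 pit3 -> P1=[3,3,4,4,2,5](0) P2=[5,4,5,0,3,3](1)
Move 2: P1 pit2 -> P1=[3,3,0,5,3,6](1) P2=[5,4,5,0,3,3](1)
Move 3: P1 pit5 -> P1=[3,3,0,5,3,0](2) P2=[6,5,6,1,4,3](1)
Move 4: P2 pit3 -> P1=[3,3,0,5,3,0](2) P2=[6,5,6,0,5,3](1)
Move 5: P2 pit5 -> P1=[4,4,0,5,3,0](2) P2=[6,5,6,0,5,0](2)

Answer: 4 4 0 5 3 0 2 6 5 6 0 5 0 2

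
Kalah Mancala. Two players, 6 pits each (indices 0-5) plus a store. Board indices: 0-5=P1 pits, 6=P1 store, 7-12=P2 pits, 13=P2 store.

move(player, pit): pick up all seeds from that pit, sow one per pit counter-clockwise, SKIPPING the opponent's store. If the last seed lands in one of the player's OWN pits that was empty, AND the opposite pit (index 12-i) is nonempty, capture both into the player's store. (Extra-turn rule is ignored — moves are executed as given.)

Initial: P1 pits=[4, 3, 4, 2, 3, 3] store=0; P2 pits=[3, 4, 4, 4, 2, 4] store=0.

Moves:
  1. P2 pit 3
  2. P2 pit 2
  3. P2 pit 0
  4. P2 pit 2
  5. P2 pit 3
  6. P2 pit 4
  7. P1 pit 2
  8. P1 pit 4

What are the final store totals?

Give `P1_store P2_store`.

Move 1: P2 pit3 -> P1=[5,3,4,2,3,3](0) P2=[3,4,4,0,3,5](1)
Move 2: P2 pit2 -> P1=[5,3,4,2,3,3](0) P2=[3,4,0,1,4,6](2)
Move 3: P2 pit0 -> P1=[5,3,4,2,3,3](0) P2=[0,5,1,2,4,6](2)
Move 4: P2 pit2 -> P1=[5,3,4,2,3,3](0) P2=[0,5,0,3,4,6](2)
Move 5: P2 pit3 -> P1=[5,3,4,2,3,3](0) P2=[0,5,0,0,5,7](3)
Move 6: P2 pit4 -> P1=[6,4,5,2,3,3](0) P2=[0,5,0,0,0,8](4)
Move 7: P1 pit2 -> P1=[6,4,0,3,4,4](1) P2=[1,5,0,0,0,8](4)
Move 8: P1 pit4 -> P1=[6,4,0,3,0,5](2) P2=[2,6,0,0,0,8](4)

Answer: 2 4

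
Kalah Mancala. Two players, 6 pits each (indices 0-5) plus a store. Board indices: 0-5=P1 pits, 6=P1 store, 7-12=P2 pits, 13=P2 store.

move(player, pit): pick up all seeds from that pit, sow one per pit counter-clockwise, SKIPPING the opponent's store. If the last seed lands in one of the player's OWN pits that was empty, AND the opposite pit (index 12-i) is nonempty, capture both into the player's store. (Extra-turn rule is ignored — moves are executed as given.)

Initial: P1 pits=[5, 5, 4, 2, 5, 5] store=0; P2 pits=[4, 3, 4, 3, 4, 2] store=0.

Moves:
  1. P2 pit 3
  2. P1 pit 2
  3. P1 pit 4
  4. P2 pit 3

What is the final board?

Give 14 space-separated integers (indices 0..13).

Answer: 5 5 0 3 0 7 2 5 4 5 0 6 3 1

Derivation:
Move 1: P2 pit3 -> P1=[5,5,4,2,5,5](0) P2=[4,3,4,0,5,3](1)
Move 2: P1 pit2 -> P1=[5,5,0,3,6,6](1) P2=[4,3,4,0,5,3](1)
Move 3: P1 pit4 -> P1=[5,5,0,3,0,7](2) P2=[5,4,5,1,5,3](1)
Move 4: P2 pit3 -> P1=[5,5,0,3,0,7](2) P2=[5,4,5,0,6,3](1)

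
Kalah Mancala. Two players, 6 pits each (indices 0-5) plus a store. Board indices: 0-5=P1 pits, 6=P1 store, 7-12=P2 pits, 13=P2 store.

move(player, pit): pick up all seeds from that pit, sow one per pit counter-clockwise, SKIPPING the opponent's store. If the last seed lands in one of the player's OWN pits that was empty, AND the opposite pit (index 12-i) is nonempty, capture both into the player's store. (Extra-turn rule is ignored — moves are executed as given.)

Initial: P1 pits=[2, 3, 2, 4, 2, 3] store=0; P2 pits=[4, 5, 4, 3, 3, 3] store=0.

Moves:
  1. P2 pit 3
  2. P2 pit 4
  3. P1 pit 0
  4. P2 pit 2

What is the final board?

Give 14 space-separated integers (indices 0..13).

Answer: 0 5 3 5 2 3 0 4 5 0 1 1 6 3

Derivation:
Move 1: P2 pit3 -> P1=[2,3,2,4,2,3](0) P2=[4,5,4,0,4,4](1)
Move 2: P2 pit4 -> P1=[3,4,2,4,2,3](0) P2=[4,5,4,0,0,5](2)
Move 3: P1 pit0 -> P1=[0,5,3,5,2,3](0) P2=[4,5,4,0,0,5](2)
Move 4: P2 pit2 -> P1=[0,5,3,5,2,3](0) P2=[4,5,0,1,1,6](3)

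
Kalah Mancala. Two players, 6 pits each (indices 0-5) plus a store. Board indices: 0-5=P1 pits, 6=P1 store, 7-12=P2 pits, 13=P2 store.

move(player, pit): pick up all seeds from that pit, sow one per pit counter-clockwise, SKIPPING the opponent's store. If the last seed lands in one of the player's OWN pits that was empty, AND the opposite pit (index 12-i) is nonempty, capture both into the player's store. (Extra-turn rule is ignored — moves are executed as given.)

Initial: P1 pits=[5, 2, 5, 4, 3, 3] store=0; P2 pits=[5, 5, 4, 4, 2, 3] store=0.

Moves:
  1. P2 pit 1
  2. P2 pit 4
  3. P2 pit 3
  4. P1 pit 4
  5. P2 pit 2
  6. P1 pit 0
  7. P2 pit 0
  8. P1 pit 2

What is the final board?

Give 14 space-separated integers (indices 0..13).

Move 1: P2 pit1 -> P1=[5,2,5,4,3,3](0) P2=[5,0,5,5,3,4](1)
Move 2: P2 pit4 -> P1=[6,2,5,4,3,3](0) P2=[5,0,5,5,0,5](2)
Move 3: P2 pit3 -> P1=[7,3,5,4,3,3](0) P2=[5,0,5,0,1,6](3)
Move 4: P1 pit4 -> P1=[7,3,5,4,0,4](1) P2=[6,0,5,0,1,6](3)
Move 5: P2 pit2 -> P1=[8,3,5,4,0,4](1) P2=[6,0,0,1,2,7](4)
Move 6: P1 pit0 -> P1=[0,4,6,5,1,5](2) P2=[7,1,0,1,2,7](4)
Move 7: P2 pit0 -> P1=[1,4,6,5,1,5](2) P2=[0,2,1,2,3,8](5)
Move 8: P1 pit2 -> P1=[1,4,0,6,2,6](3) P2=[1,3,1,2,3,8](5)

Answer: 1 4 0 6 2 6 3 1 3 1 2 3 8 5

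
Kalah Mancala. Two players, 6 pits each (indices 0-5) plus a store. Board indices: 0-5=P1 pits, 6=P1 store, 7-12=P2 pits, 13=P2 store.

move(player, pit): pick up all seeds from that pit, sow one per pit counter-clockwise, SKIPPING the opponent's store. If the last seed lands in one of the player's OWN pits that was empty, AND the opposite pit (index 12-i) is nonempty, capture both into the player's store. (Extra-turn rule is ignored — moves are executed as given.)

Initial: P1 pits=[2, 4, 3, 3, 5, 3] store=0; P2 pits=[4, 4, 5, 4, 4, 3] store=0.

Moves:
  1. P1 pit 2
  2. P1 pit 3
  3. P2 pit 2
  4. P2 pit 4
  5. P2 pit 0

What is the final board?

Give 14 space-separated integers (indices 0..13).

Move 1: P1 pit2 -> P1=[2,4,0,4,6,4](0) P2=[4,4,5,4,4,3](0)
Move 2: P1 pit3 -> P1=[2,4,0,0,7,5](1) P2=[5,4,5,4,4,3](0)
Move 3: P2 pit2 -> P1=[3,4,0,0,7,5](1) P2=[5,4,0,5,5,4](1)
Move 4: P2 pit4 -> P1=[4,5,1,0,7,5](1) P2=[5,4,0,5,0,5](2)
Move 5: P2 pit0 -> P1=[4,5,1,0,7,5](1) P2=[0,5,1,6,1,6](2)

Answer: 4 5 1 0 7 5 1 0 5 1 6 1 6 2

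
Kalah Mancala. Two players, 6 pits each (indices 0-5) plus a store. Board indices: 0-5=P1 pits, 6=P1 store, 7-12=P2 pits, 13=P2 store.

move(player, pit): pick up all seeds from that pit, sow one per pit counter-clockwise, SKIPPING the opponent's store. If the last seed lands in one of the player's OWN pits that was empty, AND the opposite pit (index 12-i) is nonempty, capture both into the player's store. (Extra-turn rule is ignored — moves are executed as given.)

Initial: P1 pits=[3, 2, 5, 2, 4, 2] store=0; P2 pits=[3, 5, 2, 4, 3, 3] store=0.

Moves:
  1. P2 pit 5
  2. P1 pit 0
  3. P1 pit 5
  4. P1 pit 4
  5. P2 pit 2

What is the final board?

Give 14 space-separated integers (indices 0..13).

Answer: 0 4 6 3 0 1 2 5 6 0 5 4 1 1

Derivation:
Move 1: P2 pit5 -> P1=[4,3,5,2,4,2](0) P2=[3,5,2,4,3,0](1)
Move 2: P1 pit0 -> P1=[0,4,6,3,5,2](0) P2=[3,5,2,4,3,0](1)
Move 3: P1 pit5 -> P1=[0,4,6,3,5,0](1) P2=[4,5,2,4,3,0](1)
Move 4: P1 pit4 -> P1=[0,4,6,3,0,1](2) P2=[5,6,3,4,3,0](1)
Move 5: P2 pit2 -> P1=[0,4,6,3,0,1](2) P2=[5,6,0,5,4,1](1)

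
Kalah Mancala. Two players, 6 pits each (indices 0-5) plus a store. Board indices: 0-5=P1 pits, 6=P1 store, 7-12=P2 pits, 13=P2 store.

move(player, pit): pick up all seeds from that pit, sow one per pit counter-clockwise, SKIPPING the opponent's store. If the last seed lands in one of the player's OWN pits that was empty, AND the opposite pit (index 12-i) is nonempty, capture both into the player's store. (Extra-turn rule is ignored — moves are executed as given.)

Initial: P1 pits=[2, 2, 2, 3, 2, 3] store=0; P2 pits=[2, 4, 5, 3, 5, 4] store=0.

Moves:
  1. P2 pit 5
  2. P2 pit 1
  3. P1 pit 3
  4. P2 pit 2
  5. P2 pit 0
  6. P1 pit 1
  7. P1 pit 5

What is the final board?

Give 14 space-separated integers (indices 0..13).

Answer: 1 0 4 1 4 0 2 1 2 2 6 7 1 6

Derivation:
Move 1: P2 pit5 -> P1=[3,3,3,3,2,3](0) P2=[2,4,5,3,5,0](1)
Move 2: P2 pit1 -> P1=[0,3,3,3,2,3](0) P2=[2,0,6,4,6,0](5)
Move 3: P1 pit3 -> P1=[0,3,3,0,3,4](1) P2=[2,0,6,4,6,0](5)
Move 4: P2 pit2 -> P1=[1,4,3,0,3,4](1) P2=[2,0,0,5,7,1](6)
Move 5: P2 pit0 -> P1=[1,4,3,0,3,4](1) P2=[0,1,1,5,7,1](6)
Move 6: P1 pit1 -> P1=[1,0,4,1,4,5](1) P2=[0,1,1,5,7,1](6)
Move 7: P1 pit5 -> P1=[1,0,4,1,4,0](2) P2=[1,2,2,6,7,1](6)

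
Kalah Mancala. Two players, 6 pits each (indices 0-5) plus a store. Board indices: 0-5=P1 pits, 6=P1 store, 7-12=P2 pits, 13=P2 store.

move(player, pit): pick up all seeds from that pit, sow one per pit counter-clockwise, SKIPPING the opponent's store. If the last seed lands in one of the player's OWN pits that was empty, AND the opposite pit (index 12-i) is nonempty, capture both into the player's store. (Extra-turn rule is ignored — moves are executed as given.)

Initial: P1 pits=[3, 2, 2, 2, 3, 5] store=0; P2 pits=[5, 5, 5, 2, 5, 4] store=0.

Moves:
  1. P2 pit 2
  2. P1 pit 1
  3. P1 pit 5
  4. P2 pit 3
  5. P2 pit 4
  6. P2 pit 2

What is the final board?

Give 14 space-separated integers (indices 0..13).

Answer: 6 1 0 4 4 0 1 6 6 0 0 0 7 8

Derivation:
Move 1: P2 pit2 -> P1=[4,2,2,2,3,5](0) P2=[5,5,0,3,6,5](1)
Move 2: P1 pit1 -> P1=[4,0,3,3,3,5](0) P2=[5,5,0,3,6,5](1)
Move 3: P1 pit5 -> P1=[4,0,3,3,3,0](1) P2=[6,6,1,4,6,5](1)
Move 4: P2 pit3 -> P1=[5,0,3,3,3,0](1) P2=[6,6,1,0,7,6](2)
Move 5: P2 pit4 -> P1=[6,1,4,4,4,0](1) P2=[6,6,1,0,0,7](3)
Move 6: P2 pit2 -> P1=[6,1,0,4,4,0](1) P2=[6,6,0,0,0,7](8)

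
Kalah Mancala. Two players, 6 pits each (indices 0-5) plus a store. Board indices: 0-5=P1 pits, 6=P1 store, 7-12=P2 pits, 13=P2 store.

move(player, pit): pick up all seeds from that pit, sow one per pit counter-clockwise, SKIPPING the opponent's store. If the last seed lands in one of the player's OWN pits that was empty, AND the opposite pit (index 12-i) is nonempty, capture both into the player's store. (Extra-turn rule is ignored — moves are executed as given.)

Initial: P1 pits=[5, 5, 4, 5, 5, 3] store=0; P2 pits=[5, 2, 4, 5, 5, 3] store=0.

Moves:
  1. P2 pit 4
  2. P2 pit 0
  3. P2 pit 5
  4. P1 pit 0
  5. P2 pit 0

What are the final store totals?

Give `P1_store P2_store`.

Move 1: P2 pit4 -> P1=[6,6,5,5,5,3](0) P2=[5,2,4,5,0,4](1)
Move 2: P2 pit0 -> P1=[6,6,5,5,5,3](0) P2=[0,3,5,6,1,5](1)
Move 3: P2 pit5 -> P1=[7,7,6,6,5,3](0) P2=[0,3,5,6,1,0](2)
Move 4: P1 pit0 -> P1=[0,8,7,7,6,4](1) P2=[1,3,5,6,1,0](2)
Move 5: P2 pit0 -> P1=[0,8,7,7,6,4](1) P2=[0,4,5,6,1,0](2)

Answer: 1 2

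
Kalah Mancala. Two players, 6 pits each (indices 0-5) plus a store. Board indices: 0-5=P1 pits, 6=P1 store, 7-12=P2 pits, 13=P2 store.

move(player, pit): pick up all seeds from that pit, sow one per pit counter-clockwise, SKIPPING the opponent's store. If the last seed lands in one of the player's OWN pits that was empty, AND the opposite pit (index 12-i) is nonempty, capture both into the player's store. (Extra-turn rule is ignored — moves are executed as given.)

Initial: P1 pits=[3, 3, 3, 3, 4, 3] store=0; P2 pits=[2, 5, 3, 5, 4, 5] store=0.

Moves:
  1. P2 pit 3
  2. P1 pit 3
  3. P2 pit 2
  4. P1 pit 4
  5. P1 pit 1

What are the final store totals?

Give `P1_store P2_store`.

Move 1: P2 pit3 -> P1=[4,4,3,3,4,3](0) P2=[2,5,3,0,5,6](1)
Move 2: P1 pit3 -> P1=[4,4,3,0,5,4](1) P2=[2,5,3,0,5,6](1)
Move 3: P2 pit2 -> P1=[4,4,3,0,5,4](1) P2=[2,5,0,1,6,7](1)
Move 4: P1 pit4 -> P1=[4,4,3,0,0,5](2) P2=[3,6,1,1,6,7](1)
Move 5: P1 pit1 -> P1=[4,0,4,1,1,6](2) P2=[3,6,1,1,6,7](1)

Answer: 2 1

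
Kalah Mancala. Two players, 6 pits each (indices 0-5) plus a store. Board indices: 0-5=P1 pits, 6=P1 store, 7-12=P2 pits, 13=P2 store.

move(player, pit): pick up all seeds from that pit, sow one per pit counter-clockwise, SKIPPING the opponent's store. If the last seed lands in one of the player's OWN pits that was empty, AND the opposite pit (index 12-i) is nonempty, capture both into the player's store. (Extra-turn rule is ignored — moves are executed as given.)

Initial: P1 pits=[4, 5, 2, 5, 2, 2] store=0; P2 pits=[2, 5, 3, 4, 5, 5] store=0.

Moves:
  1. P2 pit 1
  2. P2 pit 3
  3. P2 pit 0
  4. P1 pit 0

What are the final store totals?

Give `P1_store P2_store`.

Answer: 0 2

Derivation:
Move 1: P2 pit1 -> P1=[4,5,2,5,2,2](0) P2=[2,0,4,5,6,6](1)
Move 2: P2 pit3 -> P1=[5,6,2,5,2,2](0) P2=[2,0,4,0,7,7](2)
Move 3: P2 pit0 -> P1=[5,6,2,5,2,2](0) P2=[0,1,5,0,7,7](2)
Move 4: P1 pit0 -> P1=[0,7,3,6,3,3](0) P2=[0,1,5,0,7,7](2)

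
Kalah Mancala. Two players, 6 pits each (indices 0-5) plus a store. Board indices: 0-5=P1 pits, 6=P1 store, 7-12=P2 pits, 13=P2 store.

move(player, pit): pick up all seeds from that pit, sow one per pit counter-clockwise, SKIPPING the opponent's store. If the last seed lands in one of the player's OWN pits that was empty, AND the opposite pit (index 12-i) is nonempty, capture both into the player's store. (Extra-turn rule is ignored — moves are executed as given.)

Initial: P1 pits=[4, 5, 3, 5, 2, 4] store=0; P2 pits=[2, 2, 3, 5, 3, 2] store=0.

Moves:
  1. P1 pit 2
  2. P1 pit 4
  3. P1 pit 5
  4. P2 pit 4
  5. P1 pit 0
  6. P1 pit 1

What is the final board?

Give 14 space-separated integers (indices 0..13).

Move 1: P1 pit2 -> P1=[4,5,0,6,3,5](0) P2=[2,2,3,5,3,2](0)
Move 2: P1 pit4 -> P1=[4,5,0,6,0,6](1) P2=[3,2,3,5,3,2](0)
Move 3: P1 pit5 -> P1=[4,5,0,6,0,0](2) P2=[4,3,4,6,4,2](0)
Move 4: P2 pit4 -> P1=[5,6,0,6,0,0](2) P2=[4,3,4,6,0,3](1)
Move 5: P1 pit0 -> P1=[0,7,1,7,1,0](7) P2=[0,3,4,6,0,3](1)
Move 6: P1 pit1 -> P1=[0,0,2,8,2,1](8) P2=[1,4,4,6,0,3](1)

Answer: 0 0 2 8 2 1 8 1 4 4 6 0 3 1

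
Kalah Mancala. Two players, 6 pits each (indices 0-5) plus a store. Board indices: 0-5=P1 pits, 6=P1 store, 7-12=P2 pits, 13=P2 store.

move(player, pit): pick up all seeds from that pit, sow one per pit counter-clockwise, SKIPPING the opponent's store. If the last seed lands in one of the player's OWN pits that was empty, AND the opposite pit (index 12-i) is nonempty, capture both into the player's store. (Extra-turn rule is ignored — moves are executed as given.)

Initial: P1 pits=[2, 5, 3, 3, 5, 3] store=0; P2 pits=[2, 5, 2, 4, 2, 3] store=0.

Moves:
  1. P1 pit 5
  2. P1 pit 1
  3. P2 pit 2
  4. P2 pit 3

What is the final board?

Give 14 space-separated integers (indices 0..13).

Move 1: P1 pit5 -> P1=[2,5,3,3,5,0](1) P2=[3,6,2,4,2,3](0)
Move 2: P1 pit1 -> P1=[2,0,4,4,6,1](2) P2=[3,6,2,4,2,3](0)
Move 3: P2 pit2 -> P1=[2,0,4,4,6,1](2) P2=[3,6,0,5,3,3](0)
Move 4: P2 pit3 -> P1=[3,1,4,4,6,1](2) P2=[3,6,0,0,4,4](1)

Answer: 3 1 4 4 6 1 2 3 6 0 0 4 4 1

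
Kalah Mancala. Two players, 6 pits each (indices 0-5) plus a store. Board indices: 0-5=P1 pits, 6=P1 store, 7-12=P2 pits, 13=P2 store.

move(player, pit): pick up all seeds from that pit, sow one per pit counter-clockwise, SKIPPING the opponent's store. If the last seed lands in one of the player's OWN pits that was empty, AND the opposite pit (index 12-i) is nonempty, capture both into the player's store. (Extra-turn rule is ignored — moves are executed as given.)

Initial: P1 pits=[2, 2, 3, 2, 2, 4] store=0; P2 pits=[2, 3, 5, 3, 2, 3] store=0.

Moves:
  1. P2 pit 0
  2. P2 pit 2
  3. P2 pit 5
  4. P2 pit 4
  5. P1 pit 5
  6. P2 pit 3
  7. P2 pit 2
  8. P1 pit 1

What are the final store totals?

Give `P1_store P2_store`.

Answer: 3 9

Derivation:
Move 1: P2 pit0 -> P1=[2,2,3,2,2,4](0) P2=[0,4,6,3,2,3](0)
Move 2: P2 pit2 -> P1=[3,3,3,2,2,4](0) P2=[0,4,0,4,3,4](1)
Move 3: P2 pit5 -> P1=[4,4,4,2,2,4](0) P2=[0,4,0,4,3,0](2)
Move 4: P2 pit4 -> P1=[5,4,4,2,2,4](0) P2=[0,4,0,4,0,1](3)
Move 5: P1 pit5 -> P1=[5,4,4,2,2,0](1) P2=[1,5,1,4,0,1](3)
Move 6: P2 pit3 -> P1=[6,4,4,2,2,0](1) P2=[1,5,1,0,1,2](4)
Move 7: P2 pit2 -> P1=[6,4,0,2,2,0](1) P2=[1,5,0,0,1,2](9)
Move 8: P1 pit1 -> P1=[6,0,1,3,3,0](3) P2=[0,5,0,0,1,2](9)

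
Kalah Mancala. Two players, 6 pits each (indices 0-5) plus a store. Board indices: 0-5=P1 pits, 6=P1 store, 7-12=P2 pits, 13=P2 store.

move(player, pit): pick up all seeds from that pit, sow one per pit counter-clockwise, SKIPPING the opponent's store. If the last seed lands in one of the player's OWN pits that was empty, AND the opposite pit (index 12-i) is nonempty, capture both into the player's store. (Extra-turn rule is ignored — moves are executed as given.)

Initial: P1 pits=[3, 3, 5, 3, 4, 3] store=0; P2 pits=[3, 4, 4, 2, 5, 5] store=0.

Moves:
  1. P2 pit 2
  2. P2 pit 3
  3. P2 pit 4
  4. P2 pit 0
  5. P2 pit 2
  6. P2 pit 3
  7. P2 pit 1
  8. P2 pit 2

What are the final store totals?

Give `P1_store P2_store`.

Answer: 0 16

Derivation:
Move 1: P2 pit2 -> P1=[3,3,5,3,4,3](0) P2=[3,4,0,3,6,6](1)
Move 2: P2 pit3 -> P1=[3,3,5,3,4,3](0) P2=[3,4,0,0,7,7](2)
Move 3: P2 pit4 -> P1=[4,4,6,4,5,3](0) P2=[3,4,0,0,0,8](3)
Move 4: P2 pit0 -> P1=[4,4,0,4,5,3](0) P2=[0,5,1,0,0,8](10)
Move 5: P2 pit2 -> P1=[4,4,0,4,5,3](0) P2=[0,5,0,1,0,8](10)
Move 6: P2 pit3 -> P1=[4,0,0,4,5,3](0) P2=[0,5,0,0,0,8](15)
Move 7: P2 pit1 -> P1=[4,0,0,4,5,3](0) P2=[0,0,1,1,1,9](16)
Move 8: P2 pit2 -> P1=[4,0,0,4,5,3](0) P2=[0,0,0,2,1,9](16)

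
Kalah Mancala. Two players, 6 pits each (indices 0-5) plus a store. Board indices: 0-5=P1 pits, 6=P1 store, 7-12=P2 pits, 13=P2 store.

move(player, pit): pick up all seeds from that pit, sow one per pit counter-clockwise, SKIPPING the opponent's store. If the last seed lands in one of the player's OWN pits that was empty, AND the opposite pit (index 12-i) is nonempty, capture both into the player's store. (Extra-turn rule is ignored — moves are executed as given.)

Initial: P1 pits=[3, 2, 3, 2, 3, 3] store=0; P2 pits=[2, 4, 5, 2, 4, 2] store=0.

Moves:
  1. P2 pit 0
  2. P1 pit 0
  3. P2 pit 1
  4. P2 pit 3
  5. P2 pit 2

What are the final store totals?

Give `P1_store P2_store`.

Answer: 0 3

Derivation:
Move 1: P2 pit0 -> P1=[3,2,3,2,3,3](0) P2=[0,5,6,2,4,2](0)
Move 2: P1 pit0 -> P1=[0,3,4,3,3,3](0) P2=[0,5,6,2,4,2](0)
Move 3: P2 pit1 -> P1=[0,3,4,3,3,3](0) P2=[0,0,7,3,5,3](1)
Move 4: P2 pit3 -> P1=[0,3,4,3,3,3](0) P2=[0,0,7,0,6,4](2)
Move 5: P2 pit2 -> P1=[1,4,5,3,3,3](0) P2=[0,0,0,1,7,5](3)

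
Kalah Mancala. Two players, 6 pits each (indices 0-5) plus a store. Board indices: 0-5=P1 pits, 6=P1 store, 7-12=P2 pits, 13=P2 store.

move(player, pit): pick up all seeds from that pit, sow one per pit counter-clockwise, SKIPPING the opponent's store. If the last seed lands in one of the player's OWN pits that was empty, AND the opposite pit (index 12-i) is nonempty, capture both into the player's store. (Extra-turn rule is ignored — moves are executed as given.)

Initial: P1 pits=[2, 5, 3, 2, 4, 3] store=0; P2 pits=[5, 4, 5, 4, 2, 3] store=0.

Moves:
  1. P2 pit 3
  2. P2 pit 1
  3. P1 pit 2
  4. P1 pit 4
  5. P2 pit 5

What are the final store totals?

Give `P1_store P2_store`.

Move 1: P2 pit3 -> P1=[3,5,3,2,4,3](0) P2=[5,4,5,0,3,4](1)
Move 2: P2 pit1 -> P1=[3,5,3,2,4,3](0) P2=[5,0,6,1,4,5](1)
Move 3: P1 pit2 -> P1=[3,5,0,3,5,4](0) P2=[5,0,6,1,4,5](1)
Move 4: P1 pit4 -> P1=[3,5,0,3,0,5](1) P2=[6,1,7,1,4,5](1)
Move 5: P2 pit5 -> P1=[4,6,1,4,0,5](1) P2=[6,1,7,1,4,0](2)

Answer: 1 2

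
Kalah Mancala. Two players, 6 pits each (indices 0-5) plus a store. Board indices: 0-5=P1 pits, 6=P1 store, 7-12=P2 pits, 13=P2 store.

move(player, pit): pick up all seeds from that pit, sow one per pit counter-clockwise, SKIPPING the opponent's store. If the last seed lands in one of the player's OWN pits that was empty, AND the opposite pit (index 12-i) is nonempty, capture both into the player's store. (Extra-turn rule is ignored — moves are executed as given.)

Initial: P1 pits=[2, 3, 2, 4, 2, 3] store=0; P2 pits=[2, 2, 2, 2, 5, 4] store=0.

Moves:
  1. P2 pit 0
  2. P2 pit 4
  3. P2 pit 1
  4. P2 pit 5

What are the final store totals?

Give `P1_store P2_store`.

Answer: 0 7

Derivation:
Move 1: P2 pit0 -> P1=[2,3,2,4,2,3](0) P2=[0,3,3,2,5,4](0)
Move 2: P2 pit4 -> P1=[3,4,3,4,2,3](0) P2=[0,3,3,2,0,5](1)
Move 3: P2 pit1 -> P1=[3,0,3,4,2,3](0) P2=[0,0,4,3,0,5](6)
Move 4: P2 pit5 -> P1=[4,1,4,5,2,3](0) P2=[0,0,4,3,0,0](7)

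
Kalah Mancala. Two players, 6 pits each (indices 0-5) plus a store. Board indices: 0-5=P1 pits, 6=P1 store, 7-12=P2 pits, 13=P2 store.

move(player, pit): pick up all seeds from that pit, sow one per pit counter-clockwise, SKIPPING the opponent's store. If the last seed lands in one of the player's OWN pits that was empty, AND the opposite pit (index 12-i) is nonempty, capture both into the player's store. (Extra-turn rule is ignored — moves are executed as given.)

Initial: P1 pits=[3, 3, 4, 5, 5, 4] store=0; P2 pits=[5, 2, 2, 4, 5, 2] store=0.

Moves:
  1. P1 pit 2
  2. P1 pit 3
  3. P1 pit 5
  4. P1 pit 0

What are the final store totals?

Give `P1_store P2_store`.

Answer: 8 0

Derivation:
Move 1: P1 pit2 -> P1=[3,3,0,6,6,5](1) P2=[5,2,2,4,5,2](0)
Move 2: P1 pit3 -> P1=[3,3,0,0,7,6](2) P2=[6,3,3,4,5,2](0)
Move 3: P1 pit5 -> P1=[3,3,0,0,7,0](3) P2=[7,4,4,5,6,2](0)
Move 4: P1 pit0 -> P1=[0,4,1,0,7,0](8) P2=[7,4,0,5,6,2](0)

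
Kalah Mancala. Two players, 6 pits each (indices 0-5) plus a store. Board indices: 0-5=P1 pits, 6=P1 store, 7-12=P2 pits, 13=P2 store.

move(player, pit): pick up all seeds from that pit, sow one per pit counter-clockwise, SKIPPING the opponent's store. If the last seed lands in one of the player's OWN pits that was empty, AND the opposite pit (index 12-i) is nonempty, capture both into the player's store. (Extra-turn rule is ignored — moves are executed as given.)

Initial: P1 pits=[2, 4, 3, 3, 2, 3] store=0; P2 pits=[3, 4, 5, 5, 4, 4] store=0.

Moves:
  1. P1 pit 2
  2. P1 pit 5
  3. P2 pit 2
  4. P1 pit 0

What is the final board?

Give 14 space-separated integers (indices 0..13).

Move 1: P1 pit2 -> P1=[2,4,0,4,3,4](0) P2=[3,4,5,5,4,4](0)
Move 2: P1 pit5 -> P1=[2,4,0,4,3,0](1) P2=[4,5,6,5,4,4](0)
Move 3: P2 pit2 -> P1=[3,5,0,4,3,0](1) P2=[4,5,0,6,5,5](1)
Move 4: P1 pit0 -> P1=[0,6,1,5,3,0](1) P2=[4,5,0,6,5,5](1)

Answer: 0 6 1 5 3 0 1 4 5 0 6 5 5 1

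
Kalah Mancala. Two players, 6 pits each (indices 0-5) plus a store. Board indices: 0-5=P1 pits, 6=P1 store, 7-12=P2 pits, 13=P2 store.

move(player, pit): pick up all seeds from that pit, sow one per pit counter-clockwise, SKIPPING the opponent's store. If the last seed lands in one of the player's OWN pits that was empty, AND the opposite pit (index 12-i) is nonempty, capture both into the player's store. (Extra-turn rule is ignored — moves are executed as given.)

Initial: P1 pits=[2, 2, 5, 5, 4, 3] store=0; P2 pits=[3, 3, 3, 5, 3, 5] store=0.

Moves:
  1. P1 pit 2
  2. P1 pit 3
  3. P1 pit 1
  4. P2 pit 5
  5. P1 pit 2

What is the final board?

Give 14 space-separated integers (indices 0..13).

Move 1: P1 pit2 -> P1=[2,2,0,6,5,4](1) P2=[4,3,3,5,3,5](0)
Move 2: P1 pit3 -> P1=[2,2,0,0,6,5](2) P2=[5,4,4,5,3,5](0)
Move 3: P1 pit1 -> P1=[2,0,1,0,6,5](7) P2=[5,4,0,5,3,5](0)
Move 4: P2 pit5 -> P1=[3,1,2,1,6,5](7) P2=[5,4,0,5,3,0](1)
Move 5: P1 pit2 -> P1=[3,1,0,2,7,5](7) P2=[5,4,0,5,3,0](1)

Answer: 3 1 0 2 7 5 7 5 4 0 5 3 0 1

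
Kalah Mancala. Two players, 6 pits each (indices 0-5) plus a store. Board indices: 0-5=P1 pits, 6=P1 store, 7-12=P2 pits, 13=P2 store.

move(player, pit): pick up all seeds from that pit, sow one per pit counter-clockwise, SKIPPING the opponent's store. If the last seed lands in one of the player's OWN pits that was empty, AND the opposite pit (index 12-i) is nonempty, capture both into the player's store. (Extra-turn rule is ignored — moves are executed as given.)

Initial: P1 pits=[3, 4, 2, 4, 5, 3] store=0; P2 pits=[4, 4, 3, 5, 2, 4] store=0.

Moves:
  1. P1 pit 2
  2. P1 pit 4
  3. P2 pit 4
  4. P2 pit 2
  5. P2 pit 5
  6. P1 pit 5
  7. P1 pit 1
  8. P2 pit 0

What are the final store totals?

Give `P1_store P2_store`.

Answer: 3 4

Derivation:
Move 1: P1 pit2 -> P1=[3,4,0,5,6,3](0) P2=[4,4,3,5,2,4](0)
Move 2: P1 pit4 -> P1=[3,4,0,5,0,4](1) P2=[5,5,4,6,2,4](0)
Move 3: P2 pit4 -> P1=[3,4,0,5,0,4](1) P2=[5,5,4,6,0,5](1)
Move 4: P2 pit2 -> P1=[3,4,0,5,0,4](1) P2=[5,5,0,7,1,6](2)
Move 5: P2 pit5 -> P1=[4,5,1,6,1,4](1) P2=[5,5,0,7,1,0](3)
Move 6: P1 pit5 -> P1=[4,5,1,6,1,0](2) P2=[6,6,1,7,1,0](3)
Move 7: P1 pit1 -> P1=[4,0,2,7,2,1](3) P2=[6,6,1,7,1,0](3)
Move 8: P2 pit0 -> P1=[4,0,2,7,2,1](3) P2=[0,7,2,8,2,1](4)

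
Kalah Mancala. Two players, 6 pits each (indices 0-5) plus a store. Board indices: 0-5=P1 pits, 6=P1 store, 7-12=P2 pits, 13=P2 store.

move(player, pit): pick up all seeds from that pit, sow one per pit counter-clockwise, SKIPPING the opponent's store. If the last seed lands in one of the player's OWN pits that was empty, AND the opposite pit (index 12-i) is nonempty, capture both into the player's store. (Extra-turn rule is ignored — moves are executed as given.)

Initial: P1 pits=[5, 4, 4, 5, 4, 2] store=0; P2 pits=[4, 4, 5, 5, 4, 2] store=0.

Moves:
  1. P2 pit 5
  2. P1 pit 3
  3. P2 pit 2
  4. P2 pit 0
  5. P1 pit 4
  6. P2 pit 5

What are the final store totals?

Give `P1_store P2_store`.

Answer: 2 3

Derivation:
Move 1: P2 pit5 -> P1=[6,4,4,5,4,2](0) P2=[4,4,5,5,4,0](1)
Move 2: P1 pit3 -> P1=[6,4,4,0,5,3](1) P2=[5,5,5,5,4,0](1)
Move 3: P2 pit2 -> P1=[7,4,4,0,5,3](1) P2=[5,5,0,6,5,1](2)
Move 4: P2 pit0 -> P1=[7,4,4,0,5,3](1) P2=[0,6,1,7,6,2](2)
Move 5: P1 pit4 -> P1=[7,4,4,0,0,4](2) P2=[1,7,2,7,6,2](2)
Move 6: P2 pit5 -> P1=[8,4,4,0,0,4](2) P2=[1,7,2,7,6,0](3)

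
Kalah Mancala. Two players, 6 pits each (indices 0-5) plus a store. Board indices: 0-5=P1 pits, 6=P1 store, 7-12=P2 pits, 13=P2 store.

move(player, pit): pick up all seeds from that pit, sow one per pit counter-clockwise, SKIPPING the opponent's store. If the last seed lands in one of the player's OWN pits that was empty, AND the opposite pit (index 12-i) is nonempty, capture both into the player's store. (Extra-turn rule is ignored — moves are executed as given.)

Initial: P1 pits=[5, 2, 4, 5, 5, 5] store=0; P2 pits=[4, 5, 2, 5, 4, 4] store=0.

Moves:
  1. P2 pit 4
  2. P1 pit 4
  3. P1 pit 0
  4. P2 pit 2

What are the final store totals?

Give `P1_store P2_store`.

Move 1: P2 pit4 -> P1=[6,3,4,5,5,5](0) P2=[4,5,2,5,0,5](1)
Move 2: P1 pit4 -> P1=[6,3,4,5,0,6](1) P2=[5,6,3,5,0,5](1)
Move 3: P1 pit0 -> P1=[0,4,5,6,1,7](2) P2=[5,6,3,5,0,5](1)
Move 4: P2 pit2 -> P1=[0,4,5,6,1,7](2) P2=[5,6,0,6,1,6](1)

Answer: 2 1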